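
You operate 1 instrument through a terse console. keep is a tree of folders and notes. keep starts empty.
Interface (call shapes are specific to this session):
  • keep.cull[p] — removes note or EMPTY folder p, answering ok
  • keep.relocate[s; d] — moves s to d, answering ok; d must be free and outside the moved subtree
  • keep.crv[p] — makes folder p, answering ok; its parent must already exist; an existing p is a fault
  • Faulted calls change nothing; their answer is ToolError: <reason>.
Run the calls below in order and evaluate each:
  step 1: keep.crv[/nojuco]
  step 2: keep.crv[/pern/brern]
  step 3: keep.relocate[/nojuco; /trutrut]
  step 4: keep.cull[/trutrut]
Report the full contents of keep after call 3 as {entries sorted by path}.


I invoke keep.crv passing /nojuco, and observe ok.
Using keep.crv passing /pern/brern, yielding ToolError: no parent.
Now I run keep.relocate passing /nojuco, /trutrut, yielding ok.
I run keep.cull passing /trutrut, which returns ok.

Answer: {trutrut/}


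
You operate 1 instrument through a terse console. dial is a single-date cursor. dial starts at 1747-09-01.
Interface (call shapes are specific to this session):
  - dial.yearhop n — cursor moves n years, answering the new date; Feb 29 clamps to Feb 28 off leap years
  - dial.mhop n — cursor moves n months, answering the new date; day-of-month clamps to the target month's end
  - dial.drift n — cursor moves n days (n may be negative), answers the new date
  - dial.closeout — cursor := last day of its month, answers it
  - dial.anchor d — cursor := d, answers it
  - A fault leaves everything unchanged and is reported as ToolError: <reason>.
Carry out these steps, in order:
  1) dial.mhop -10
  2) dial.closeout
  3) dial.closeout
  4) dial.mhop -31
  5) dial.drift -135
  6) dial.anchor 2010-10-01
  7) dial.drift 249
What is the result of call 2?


# dial.mhop(n→-10) : 1746-11-01
# dial.closeout() : 1746-11-30
# dial.closeout() : 1746-11-30
# dial.mhop(n→-31) : 1744-04-30
# dial.drift(n→-135) : 1743-12-17
# dial.anchor(d→2010-10-01) : 2010-10-01
# dial.drift(n→249) : 2011-06-07

Answer: 1746-11-30


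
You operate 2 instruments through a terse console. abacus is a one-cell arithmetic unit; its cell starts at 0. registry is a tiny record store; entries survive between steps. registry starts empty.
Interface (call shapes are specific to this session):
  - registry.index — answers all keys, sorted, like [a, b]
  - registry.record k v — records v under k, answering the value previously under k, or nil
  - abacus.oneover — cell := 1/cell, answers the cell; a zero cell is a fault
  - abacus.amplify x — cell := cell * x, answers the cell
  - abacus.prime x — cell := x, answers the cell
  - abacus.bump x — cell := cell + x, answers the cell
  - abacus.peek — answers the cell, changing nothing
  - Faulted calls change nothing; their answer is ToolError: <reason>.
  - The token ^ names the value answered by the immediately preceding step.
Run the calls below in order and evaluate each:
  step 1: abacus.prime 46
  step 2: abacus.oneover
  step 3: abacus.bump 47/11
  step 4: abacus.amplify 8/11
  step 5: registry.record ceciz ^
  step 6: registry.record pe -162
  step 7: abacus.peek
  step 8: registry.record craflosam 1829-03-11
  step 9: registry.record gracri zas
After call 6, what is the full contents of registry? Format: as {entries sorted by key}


Answer: {ceciz=8692/2783, pe=-162}

Derivation:
Using abacus.prime using x=46, and get 46.
I call abacus.oneover, yielding 1/46.
Now I run abacus.bump using x=47/11, — result: 2173/506.
I try abacus.amplify using x=8/11, and get 8692/2783.
I try registry.record using k=ceciz, v=^, yielding nil.
I use registry.record using k=pe, v=-162, and get nil.
Next I call abacus.peek, and see 8692/2783.
I call registry.record using k=craflosam, v=1829-03-11, yielding nil.
Calling registry.record using k=gracri, v=zas, → nil.


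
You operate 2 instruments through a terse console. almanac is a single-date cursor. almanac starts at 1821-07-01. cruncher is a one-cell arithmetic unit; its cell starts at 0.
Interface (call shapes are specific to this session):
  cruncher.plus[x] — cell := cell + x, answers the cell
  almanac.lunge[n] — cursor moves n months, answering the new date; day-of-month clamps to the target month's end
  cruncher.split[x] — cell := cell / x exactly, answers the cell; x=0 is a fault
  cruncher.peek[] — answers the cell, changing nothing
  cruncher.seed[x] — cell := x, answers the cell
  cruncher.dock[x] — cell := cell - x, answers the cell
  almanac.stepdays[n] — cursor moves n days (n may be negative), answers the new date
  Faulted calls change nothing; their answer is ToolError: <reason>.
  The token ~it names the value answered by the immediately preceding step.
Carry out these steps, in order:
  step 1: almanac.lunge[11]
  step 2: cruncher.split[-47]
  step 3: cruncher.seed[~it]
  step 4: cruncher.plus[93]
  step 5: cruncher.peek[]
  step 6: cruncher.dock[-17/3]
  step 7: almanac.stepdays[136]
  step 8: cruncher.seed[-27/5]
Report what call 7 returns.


Answer: 1822-10-15

Derivation:
→ almanac.lunge(n='11')
← 1822-06-01
→ cruncher.split(x='-47')
← 0
→ cruncher.seed(x='~it')
← 0
→ cruncher.plus(x='93')
← 93
→ cruncher.peek()
← 93
→ cruncher.dock(x='-17/3')
← 296/3
→ almanac.stepdays(n='136')
← 1822-10-15
→ cruncher.seed(x='-27/5')
← -27/5


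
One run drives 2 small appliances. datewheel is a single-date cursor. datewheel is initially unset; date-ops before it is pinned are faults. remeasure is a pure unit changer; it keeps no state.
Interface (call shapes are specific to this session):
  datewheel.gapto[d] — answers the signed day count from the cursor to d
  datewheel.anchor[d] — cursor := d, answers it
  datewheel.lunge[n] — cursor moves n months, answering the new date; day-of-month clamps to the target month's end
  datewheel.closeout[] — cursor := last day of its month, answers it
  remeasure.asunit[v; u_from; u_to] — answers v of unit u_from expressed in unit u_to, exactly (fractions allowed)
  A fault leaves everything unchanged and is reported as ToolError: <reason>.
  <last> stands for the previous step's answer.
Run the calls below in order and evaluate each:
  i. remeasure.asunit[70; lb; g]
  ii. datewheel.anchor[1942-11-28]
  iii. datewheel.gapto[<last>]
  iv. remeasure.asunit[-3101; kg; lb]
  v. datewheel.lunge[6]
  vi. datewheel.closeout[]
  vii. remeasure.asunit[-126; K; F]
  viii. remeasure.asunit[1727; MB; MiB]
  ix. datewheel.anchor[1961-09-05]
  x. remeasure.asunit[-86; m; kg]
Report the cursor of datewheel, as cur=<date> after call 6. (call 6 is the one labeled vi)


I invoke asunit with v: 70, u_from: lb, u_to: g, and get 317514659/10000.
I call anchor with d: 1942-11-28: 1942-11-28.
Then gapto with d: <last>, → 0.
Next I call asunit with v: -3101, u_from: kg, u_to: lb, and observe -44300000000/6479891.
I call lunge with n: 6, — result: 1943-05-28.
I try closeout(), → 1943-05-31.
I invoke asunit with v: -126, u_from: K, u_to: F, and get -68647/100.
Using asunit with v: 1727, u_from: MB, u_to: MiB, and see 26984375/16384.
Using anchor with d: 1961-09-05, giving 1961-09-05.
Using asunit with v: -86, u_from: m, u_to: kg, → ToolError: incompatible units.

Answer: cur=1943-05-31


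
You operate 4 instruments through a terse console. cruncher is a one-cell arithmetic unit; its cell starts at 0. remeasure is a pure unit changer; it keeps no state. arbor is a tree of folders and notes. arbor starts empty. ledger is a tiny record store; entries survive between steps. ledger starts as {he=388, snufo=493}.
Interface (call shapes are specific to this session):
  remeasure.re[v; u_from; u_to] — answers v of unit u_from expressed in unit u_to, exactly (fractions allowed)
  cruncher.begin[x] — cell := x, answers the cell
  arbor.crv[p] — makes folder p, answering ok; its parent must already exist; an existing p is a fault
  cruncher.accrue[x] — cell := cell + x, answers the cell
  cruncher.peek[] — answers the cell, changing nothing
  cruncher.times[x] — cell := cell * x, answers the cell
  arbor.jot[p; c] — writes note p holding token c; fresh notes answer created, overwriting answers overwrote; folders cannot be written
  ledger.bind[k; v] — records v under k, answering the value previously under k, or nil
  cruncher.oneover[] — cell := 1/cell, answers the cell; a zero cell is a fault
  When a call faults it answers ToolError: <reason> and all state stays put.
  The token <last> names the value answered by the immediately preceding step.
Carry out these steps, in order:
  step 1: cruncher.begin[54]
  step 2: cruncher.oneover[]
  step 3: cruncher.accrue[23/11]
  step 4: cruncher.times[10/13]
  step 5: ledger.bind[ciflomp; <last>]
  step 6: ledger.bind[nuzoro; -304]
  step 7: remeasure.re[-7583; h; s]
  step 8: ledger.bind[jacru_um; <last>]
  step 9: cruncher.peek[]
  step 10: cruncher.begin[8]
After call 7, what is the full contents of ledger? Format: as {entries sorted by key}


! 1. cruncher.begin(x→54) => 54
! 2. cruncher.oneover() => 1/54
! 3. cruncher.accrue(x→23/11) => 1253/594
! 4. cruncher.times(x→10/13) => 6265/3861
! 5. ledger.bind(k→ciflomp, v→<last>) => nil
! 6. ledger.bind(k→nuzoro, v→-304) => nil
! 7. remeasure.re(v→-7583, u_from→h, u_to→s) => -27298800
! 8. ledger.bind(k→jacru_um, v→<last>) => nil
! 9. cruncher.peek() => 6265/3861
! 10. cruncher.begin(x→8) => 8

Answer: {ciflomp=6265/3861, he=388, nuzoro=-304, snufo=493}


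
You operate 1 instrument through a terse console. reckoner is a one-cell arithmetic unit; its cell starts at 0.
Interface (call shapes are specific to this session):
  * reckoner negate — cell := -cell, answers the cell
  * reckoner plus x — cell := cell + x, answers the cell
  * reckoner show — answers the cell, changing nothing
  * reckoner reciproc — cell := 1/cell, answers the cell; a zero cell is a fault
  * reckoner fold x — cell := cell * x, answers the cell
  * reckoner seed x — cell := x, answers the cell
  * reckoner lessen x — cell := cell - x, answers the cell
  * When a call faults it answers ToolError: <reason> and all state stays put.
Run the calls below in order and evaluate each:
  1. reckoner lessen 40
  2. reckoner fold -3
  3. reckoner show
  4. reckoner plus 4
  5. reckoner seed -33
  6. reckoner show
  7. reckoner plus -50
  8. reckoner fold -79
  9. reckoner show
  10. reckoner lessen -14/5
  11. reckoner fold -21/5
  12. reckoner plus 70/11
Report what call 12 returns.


Then reckoner lessen with x='40', — result: -40.
Calling reckoner fold with x='-3', giving 120.
I run reckoner show(), yielding 120.
Calling reckoner plus with x='4', and observe 124.
Now I run reckoner seed with x='-33', yielding -33.
I invoke reckoner show(), → -33.
Now I run reckoner plus with x='-50', → -83.
I run reckoner fold with x='-79', and get 6557.
Now I run reckoner show, yielding 6557.
I call reckoner lessen with x='-14/5', and see 32799/5.
Next I call reckoner fold with x='-21/5', and see -688779/25.
I call reckoner plus with x='70/11', which returns -7574819/275.

Answer: -7574819/275


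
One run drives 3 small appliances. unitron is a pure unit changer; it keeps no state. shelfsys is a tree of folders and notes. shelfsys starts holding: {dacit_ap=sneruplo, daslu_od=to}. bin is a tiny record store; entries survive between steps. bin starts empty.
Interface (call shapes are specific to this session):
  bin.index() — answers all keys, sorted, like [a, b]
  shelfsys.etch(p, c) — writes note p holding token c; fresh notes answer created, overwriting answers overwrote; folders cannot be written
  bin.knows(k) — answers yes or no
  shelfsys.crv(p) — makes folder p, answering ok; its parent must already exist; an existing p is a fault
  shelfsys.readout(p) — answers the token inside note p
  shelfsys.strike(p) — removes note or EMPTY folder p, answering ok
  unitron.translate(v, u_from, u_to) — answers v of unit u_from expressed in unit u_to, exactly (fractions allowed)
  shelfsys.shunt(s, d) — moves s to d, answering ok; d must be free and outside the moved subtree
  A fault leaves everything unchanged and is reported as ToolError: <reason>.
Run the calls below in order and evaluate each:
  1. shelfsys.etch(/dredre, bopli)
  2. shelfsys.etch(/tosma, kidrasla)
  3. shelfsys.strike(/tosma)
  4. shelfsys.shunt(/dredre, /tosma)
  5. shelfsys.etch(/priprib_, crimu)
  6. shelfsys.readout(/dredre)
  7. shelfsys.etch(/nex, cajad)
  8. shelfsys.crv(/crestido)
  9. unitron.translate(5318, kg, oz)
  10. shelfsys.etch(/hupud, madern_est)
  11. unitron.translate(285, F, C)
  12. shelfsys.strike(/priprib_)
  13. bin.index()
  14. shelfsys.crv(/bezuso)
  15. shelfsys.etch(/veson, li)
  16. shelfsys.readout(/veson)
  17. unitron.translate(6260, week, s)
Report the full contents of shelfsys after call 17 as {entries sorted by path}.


Using etch(p→/dredre, c→bopli), and see created.
Next I call etch(p→/tosma, c→kidrasla), — result: created.
Using strike(p→/tosma), — result: ok.
I run shunt(s→/dredre, d→/tosma), and see ok.
I call etch(p→/priprib_, c→crimu), which returns created.
Next I call readout(p→/dredre), — result: ToolError: not found.
I run etch(p→/nex, c→cajad), which returns created.
I use crv(p→/crestido), — result: ok.
Now I run translate(v→5318, u_from→kg, u_to→oz), and get 8508800000000/45359237.
Now I run etch(p→/hupud, c→madern_est), giving created.
Then translate(v→285, u_from→F, u_to→C): 1265/9.
I call strike(p→/priprib_), — result: ok.
Invoking index, — result: [].
Now I run crv(p→/bezuso), → ok.
I use etch(p→/veson, c→li), which returns created.
Next I call readout(p→/veson), yielding li.
Invoking translate(v→6260, u_from→week, u_to→s), → 3786048000.

Answer: {bezuso/, crestido/, dacit_ap=sneruplo, daslu_od=to, hupud=madern_est, nex=cajad, tosma=bopli, veson=li}


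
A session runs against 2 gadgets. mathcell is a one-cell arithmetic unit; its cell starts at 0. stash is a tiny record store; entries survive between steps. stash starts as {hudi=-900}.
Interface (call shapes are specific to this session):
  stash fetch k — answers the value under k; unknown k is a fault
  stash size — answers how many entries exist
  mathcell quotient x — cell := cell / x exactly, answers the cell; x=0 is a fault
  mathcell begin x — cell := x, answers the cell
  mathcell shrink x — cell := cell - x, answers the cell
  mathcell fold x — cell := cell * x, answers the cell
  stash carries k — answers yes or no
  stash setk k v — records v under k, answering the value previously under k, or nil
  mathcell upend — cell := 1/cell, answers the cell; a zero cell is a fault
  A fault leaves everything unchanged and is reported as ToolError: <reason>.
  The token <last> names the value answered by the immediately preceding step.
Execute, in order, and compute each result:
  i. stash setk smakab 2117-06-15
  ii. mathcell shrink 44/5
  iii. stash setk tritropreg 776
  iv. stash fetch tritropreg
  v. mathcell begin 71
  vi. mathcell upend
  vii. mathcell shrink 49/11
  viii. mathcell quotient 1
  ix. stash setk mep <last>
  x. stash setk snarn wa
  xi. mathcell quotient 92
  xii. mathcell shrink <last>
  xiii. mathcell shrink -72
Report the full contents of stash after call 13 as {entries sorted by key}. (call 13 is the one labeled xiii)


Answer: {hudi=-900, mep=-3468/781, smakab=2117-06-15, snarn=wa, tritropreg=776}

Derivation:
Act: stash setk[smakab; 2117-06-15]
Obs: nil
Act: mathcell shrink[44/5]
Obs: -44/5
Act: stash setk[tritropreg; 776]
Obs: nil
Act: stash fetch[tritropreg]
Obs: 776
Act: mathcell begin[71]
Obs: 71
Act: mathcell upend[]
Obs: 1/71
Act: mathcell shrink[49/11]
Obs: -3468/781
Act: mathcell quotient[1]
Obs: -3468/781
Act: stash setk[mep; <last>]
Obs: nil
Act: stash setk[snarn; wa]
Obs: nil
Act: mathcell quotient[92]
Obs: -867/17963
Act: mathcell shrink[<last>]
Obs: 0
Act: mathcell shrink[-72]
Obs: 72


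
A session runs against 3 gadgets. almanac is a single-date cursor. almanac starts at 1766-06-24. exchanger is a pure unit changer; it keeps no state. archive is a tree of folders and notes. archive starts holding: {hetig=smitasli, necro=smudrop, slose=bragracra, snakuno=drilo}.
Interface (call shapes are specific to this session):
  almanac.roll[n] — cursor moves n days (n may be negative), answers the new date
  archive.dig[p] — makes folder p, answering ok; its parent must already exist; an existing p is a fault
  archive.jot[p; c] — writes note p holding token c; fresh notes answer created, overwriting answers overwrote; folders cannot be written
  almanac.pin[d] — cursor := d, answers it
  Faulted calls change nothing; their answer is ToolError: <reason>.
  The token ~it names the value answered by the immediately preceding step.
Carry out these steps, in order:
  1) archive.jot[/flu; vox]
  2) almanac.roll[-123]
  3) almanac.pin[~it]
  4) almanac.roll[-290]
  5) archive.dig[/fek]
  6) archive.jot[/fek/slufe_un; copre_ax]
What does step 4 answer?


Next I call archive.jot(p→/flu, c→vox), → created.
I try almanac.roll(n→-123), giving 1766-02-21.
Using almanac.pin(d→~it), — result: 1766-02-21.
Calling almanac.roll(n→-290), giving 1765-05-07.
Now I run archive.dig(p→/fek): ok.
Calling archive.jot(p→/fek/slufe_un, c→copre_ax), — result: created.

Answer: 1765-05-07


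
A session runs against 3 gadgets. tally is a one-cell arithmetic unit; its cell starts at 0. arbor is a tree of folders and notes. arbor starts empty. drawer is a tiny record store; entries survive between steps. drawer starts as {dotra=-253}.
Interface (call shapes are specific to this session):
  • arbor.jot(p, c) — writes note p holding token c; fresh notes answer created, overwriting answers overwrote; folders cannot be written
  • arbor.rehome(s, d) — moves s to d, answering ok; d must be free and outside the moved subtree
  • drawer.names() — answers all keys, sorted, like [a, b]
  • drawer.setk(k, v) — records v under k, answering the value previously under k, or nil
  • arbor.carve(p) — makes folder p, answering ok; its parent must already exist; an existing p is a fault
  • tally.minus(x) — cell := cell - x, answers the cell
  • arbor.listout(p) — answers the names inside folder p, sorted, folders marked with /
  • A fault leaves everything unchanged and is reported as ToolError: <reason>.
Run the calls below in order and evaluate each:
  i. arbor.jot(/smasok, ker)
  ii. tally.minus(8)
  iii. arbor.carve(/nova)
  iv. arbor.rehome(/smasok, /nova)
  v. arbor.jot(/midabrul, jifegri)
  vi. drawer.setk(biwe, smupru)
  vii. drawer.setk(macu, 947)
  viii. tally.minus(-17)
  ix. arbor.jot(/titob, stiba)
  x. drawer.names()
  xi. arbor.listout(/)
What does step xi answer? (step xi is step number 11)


[in] arbor.jot /smasok ker
= created
[in] tally.minus 8
= -8
[in] arbor.carve /nova
= ok
[in] arbor.rehome /smasok /nova
= ToolError: exists
[in] arbor.jot /midabrul jifegri
= created
[in] drawer.setk biwe smupru
= nil
[in] drawer.setk macu 947
= nil
[in] tally.minus -17
= 9
[in] arbor.jot /titob stiba
= created
[in] drawer.names
= [biwe, dotra, macu]
[in] arbor.listout /
= [midabrul, nova/, smasok, titob]

Answer: [midabrul, nova/, smasok, titob]


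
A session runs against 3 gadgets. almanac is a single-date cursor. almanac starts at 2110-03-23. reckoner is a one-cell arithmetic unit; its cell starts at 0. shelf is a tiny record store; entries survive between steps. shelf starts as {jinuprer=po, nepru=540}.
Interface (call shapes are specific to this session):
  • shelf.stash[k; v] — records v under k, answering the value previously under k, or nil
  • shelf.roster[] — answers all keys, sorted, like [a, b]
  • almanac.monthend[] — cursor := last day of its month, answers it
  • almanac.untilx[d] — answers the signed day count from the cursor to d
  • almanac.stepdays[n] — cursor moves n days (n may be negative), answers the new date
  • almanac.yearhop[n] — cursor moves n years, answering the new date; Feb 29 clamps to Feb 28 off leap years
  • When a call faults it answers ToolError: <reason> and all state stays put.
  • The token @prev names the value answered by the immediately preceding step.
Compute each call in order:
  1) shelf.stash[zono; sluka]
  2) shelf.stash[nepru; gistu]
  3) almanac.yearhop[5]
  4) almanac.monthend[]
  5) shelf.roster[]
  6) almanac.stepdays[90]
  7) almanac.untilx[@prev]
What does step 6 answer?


-- shelf.stash(k='zono', v='sluka') ~> nil
-- shelf.stash(k='nepru', v='gistu') ~> 540
-- almanac.yearhop(n='5') ~> 2115-03-23
-- almanac.monthend() ~> 2115-03-31
-- shelf.roster() ~> [jinuprer, nepru, zono]
-- almanac.stepdays(n='90') ~> 2115-06-29
-- almanac.untilx(d='@prev') ~> 0

Answer: 2115-06-29


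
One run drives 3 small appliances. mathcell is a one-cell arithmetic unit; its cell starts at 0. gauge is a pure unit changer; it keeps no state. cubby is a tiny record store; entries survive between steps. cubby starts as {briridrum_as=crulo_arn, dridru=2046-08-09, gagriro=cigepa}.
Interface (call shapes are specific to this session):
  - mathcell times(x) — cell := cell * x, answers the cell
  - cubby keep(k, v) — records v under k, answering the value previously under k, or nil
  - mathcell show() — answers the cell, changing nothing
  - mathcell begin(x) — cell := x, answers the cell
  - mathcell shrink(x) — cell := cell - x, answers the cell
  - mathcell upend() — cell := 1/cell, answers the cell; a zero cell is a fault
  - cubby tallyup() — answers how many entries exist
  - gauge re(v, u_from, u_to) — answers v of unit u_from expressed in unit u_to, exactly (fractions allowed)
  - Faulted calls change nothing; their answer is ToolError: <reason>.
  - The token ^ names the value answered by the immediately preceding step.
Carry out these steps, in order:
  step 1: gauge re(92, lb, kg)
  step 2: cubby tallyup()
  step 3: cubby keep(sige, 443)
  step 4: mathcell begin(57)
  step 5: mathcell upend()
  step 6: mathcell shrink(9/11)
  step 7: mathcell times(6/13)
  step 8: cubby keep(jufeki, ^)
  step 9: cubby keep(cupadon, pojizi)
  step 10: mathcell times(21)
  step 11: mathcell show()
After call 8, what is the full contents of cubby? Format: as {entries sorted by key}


Answer: {briridrum_as=crulo_arn, dridru=2046-08-09, gagriro=cigepa, jufeki=-1004/2717, sige=443}

Derivation:
~$ gauge re v→92 u_from→lb u_to→kg
:: 1043262451/25000000
~$ cubby tallyup
:: 3
~$ cubby keep k→sige v→443
:: nil
~$ mathcell begin x→57
:: 57
~$ mathcell upend
:: 1/57
~$ mathcell shrink x→9/11
:: -502/627
~$ mathcell times x→6/13
:: -1004/2717
~$ cubby keep k→jufeki v→^
:: nil
~$ cubby keep k→cupadon v→pojizi
:: nil
~$ mathcell times x→21
:: -21084/2717
~$ mathcell show
:: -21084/2717


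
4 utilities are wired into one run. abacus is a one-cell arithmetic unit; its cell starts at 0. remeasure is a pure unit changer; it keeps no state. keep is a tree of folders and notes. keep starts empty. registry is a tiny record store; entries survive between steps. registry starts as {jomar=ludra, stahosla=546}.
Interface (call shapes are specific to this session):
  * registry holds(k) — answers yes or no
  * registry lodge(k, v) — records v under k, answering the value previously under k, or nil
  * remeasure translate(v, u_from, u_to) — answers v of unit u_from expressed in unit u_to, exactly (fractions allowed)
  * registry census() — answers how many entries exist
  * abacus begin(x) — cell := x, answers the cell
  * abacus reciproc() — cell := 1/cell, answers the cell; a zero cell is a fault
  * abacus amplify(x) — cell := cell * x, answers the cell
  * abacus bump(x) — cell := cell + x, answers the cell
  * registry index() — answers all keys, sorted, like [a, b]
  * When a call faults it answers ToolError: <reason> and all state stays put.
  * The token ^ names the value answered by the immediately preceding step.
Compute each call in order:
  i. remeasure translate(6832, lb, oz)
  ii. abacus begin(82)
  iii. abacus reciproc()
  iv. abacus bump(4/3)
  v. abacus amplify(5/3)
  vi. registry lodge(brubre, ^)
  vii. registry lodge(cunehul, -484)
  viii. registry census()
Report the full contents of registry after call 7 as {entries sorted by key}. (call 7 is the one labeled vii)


% remeasure translate(v: 6832, u_from: lb, u_to: oz) => 109312
% abacus begin(x: 82) => 82
% abacus reciproc() => 1/82
% abacus bump(x: 4/3) => 331/246
% abacus amplify(x: 5/3) => 1655/738
% registry lodge(k: brubre, v: ^) => nil
% registry lodge(k: cunehul, v: -484) => nil
% registry census() => 4

Answer: {brubre=1655/738, cunehul=-484, jomar=ludra, stahosla=546}


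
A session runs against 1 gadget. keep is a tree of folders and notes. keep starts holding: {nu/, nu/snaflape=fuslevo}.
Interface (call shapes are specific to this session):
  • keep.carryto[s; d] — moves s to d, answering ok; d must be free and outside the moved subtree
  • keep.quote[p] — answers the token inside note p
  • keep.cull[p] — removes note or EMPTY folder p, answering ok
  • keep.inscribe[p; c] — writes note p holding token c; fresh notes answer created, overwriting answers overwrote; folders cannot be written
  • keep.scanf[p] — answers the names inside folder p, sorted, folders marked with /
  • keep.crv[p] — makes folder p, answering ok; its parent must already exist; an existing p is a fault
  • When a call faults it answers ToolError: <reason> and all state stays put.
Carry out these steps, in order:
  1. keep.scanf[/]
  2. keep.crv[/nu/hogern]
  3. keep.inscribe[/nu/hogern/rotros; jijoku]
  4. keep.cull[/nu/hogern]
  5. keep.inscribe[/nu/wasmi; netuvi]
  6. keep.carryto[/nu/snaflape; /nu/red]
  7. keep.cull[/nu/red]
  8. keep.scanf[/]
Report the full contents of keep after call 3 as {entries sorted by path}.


// 1. keep.scanf(p='/') == [nu/]
// 2. keep.crv(p='/nu/hogern') == ok
// 3. keep.inscribe(p='/nu/hogern/rotros', c='jijoku') == created
// 4. keep.cull(p='/nu/hogern') == ToolError: not empty
// 5. keep.inscribe(p='/nu/wasmi', c='netuvi') == created
// 6. keep.carryto(s='/nu/snaflape', d='/nu/red') == ok
// 7. keep.cull(p='/nu/red') == ok
// 8. keep.scanf(p='/') == [nu/]

Answer: {nu/, nu/hogern/, nu/hogern/rotros=jijoku, nu/snaflape=fuslevo}


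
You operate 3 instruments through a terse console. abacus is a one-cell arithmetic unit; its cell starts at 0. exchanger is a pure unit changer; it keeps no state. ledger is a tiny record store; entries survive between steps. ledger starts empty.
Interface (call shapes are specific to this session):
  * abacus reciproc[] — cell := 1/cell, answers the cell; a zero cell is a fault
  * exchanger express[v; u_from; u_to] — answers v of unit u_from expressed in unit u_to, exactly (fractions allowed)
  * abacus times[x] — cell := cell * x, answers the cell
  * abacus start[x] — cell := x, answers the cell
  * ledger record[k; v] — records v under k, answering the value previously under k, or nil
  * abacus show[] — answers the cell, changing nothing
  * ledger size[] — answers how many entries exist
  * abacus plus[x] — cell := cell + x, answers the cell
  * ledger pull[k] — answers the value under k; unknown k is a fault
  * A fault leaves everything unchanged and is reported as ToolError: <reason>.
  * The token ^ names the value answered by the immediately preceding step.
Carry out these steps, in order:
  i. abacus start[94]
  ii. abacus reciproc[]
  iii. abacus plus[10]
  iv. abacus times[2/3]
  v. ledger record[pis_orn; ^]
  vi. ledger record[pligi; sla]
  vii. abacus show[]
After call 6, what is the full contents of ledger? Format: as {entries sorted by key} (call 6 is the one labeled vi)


→ abacus start(x='94')
← 94
→ abacus reciproc()
← 1/94
→ abacus plus(x='10')
← 941/94
→ abacus times(x='2/3')
← 941/141
→ ledger record(k='pis_orn', v='^')
← nil
→ ledger record(k='pligi', v='sla')
← nil
→ abacus show()
← 941/141

Answer: {pis_orn=941/141, pligi=sla}


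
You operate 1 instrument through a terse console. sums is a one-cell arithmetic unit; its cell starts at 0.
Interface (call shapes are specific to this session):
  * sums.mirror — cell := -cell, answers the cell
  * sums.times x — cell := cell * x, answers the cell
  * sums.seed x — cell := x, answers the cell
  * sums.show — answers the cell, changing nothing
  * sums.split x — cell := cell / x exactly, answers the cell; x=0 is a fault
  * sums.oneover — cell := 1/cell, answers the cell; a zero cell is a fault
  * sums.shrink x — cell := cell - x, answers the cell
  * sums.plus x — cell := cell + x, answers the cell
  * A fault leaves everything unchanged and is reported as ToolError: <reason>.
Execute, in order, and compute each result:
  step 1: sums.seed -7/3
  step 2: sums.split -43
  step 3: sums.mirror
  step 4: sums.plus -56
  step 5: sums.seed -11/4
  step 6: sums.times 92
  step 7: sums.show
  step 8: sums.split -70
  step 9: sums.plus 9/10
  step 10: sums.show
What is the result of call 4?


Answer: -7231/129

Derivation:
>> seed(x=-7/3)
<< -7/3
>> split(x=-43)
<< 7/129
>> mirror()
<< -7/129
>> plus(x=-56)
<< -7231/129
>> seed(x=-11/4)
<< -11/4
>> times(x=92)
<< -253
>> show()
<< -253
>> split(x=-70)
<< 253/70
>> plus(x=9/10)
<< 158/35
>> show()
<< 158/35


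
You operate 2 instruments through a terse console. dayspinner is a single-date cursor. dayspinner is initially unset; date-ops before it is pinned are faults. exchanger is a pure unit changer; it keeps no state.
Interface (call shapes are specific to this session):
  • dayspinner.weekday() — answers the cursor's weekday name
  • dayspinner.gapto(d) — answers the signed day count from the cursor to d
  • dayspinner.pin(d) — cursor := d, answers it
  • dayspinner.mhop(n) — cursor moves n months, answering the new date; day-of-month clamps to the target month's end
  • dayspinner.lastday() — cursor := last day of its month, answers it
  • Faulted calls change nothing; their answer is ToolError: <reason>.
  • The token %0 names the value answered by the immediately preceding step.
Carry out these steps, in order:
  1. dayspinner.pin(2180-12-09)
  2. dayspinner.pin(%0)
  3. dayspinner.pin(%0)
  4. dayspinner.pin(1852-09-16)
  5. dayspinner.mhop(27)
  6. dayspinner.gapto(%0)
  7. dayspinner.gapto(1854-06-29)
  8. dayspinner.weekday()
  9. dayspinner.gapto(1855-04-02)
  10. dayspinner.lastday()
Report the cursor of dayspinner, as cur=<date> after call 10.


I invoke dayspinner.pin using d: 2180-12-09, giving 2180-12-09.
I try dayspinner.pin using d: %0, yielding 2180-12-09.
I try dayspinner.pin using d: %0: 2180-12-09.
I invoke dayspinner.pin using d: 1852-09-16: 1852-09-16.
I use dayspinner.mhop using n: 27, yielding 1854-12-16.
I use dayspinner.gapto using d: %0, → 0.
I use dayspinner.gapto using d: 1854-06-29, → -170.
I call dayspinner.weekday: Saturday.
I invoke dayspinner.gapto using d: 1855-04-02, giving 107.
I use dayspinner.lastday(), which returns 1854-12-31.

Answer: cur=1854-12-31


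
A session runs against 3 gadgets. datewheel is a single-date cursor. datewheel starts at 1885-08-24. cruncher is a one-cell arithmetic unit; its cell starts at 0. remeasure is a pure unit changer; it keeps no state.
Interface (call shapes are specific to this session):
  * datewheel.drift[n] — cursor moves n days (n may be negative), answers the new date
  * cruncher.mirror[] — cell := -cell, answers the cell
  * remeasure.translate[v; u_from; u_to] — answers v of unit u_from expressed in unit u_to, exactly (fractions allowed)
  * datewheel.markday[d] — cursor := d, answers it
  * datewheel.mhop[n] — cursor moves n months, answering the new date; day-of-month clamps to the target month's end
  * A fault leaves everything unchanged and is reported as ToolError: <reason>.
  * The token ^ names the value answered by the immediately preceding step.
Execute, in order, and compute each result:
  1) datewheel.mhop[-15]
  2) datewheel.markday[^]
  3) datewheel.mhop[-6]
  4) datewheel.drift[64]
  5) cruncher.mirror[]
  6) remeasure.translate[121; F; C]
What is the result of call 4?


Invoking datewheel.mhop with n=-15, and see 1884-05-24.
I invoke datewheel.markday with d=^, and get 1884-05-24.
Then datewheel.mhop with n=-6, giving 1883-11-24.
Next I call datewheel.drift with n=64, — result: 1884-01-27.
I call cruncher.mirror: 0.
I try remeasure.translate with v=121, u_from=F, u_to=C: 445/9.

Answer: 1884-01-27


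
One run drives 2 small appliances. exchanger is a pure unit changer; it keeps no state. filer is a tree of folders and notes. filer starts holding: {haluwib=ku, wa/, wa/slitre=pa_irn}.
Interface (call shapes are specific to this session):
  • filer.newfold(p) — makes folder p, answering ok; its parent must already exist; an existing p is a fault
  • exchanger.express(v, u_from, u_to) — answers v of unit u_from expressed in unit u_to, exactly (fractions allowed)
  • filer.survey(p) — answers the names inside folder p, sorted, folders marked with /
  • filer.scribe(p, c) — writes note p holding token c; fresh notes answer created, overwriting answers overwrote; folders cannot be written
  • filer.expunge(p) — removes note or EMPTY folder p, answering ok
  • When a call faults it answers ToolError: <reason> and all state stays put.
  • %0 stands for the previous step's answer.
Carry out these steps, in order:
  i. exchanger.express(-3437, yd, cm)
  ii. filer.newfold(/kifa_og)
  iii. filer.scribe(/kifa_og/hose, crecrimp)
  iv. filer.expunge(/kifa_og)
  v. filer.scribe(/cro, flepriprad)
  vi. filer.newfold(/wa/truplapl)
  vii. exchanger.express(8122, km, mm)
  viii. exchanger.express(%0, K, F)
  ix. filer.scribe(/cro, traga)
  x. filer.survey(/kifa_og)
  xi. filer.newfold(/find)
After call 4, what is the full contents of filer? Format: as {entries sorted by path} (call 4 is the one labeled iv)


Answer: {haluwib=ku, kifa_og/, kifa_og/hose=crecrimp, wa/, wa/slitre=pa_irn}

Derivation:
I use express passing v=-3437, u_from=yd, u_to=cm, giving -7856982/25.
Calling newfold passing p=/kifa_og, yielding ok.
Then scribe passing p=/kifa_og/hose, c=crecrimp, → created.
I try expunge passing p=/kifa_og, → ToolError: not empty.
I use scribe passing p=/cro, c=flepriprad, and get created.
I use newfold passing p=/wa/truplapl: ok.
Then express passing v=8122, u_from=km, u_to=mm, and get 8122000000.
I use express passing v=%0, u_from=K, u_to=F: 1461959954033/100.
Using scribe passing p=/cro, c=traga: overwrote.
I use survey passing p=/kifa_og, → [hose].
Next I call newfold passing p=/find: ok.


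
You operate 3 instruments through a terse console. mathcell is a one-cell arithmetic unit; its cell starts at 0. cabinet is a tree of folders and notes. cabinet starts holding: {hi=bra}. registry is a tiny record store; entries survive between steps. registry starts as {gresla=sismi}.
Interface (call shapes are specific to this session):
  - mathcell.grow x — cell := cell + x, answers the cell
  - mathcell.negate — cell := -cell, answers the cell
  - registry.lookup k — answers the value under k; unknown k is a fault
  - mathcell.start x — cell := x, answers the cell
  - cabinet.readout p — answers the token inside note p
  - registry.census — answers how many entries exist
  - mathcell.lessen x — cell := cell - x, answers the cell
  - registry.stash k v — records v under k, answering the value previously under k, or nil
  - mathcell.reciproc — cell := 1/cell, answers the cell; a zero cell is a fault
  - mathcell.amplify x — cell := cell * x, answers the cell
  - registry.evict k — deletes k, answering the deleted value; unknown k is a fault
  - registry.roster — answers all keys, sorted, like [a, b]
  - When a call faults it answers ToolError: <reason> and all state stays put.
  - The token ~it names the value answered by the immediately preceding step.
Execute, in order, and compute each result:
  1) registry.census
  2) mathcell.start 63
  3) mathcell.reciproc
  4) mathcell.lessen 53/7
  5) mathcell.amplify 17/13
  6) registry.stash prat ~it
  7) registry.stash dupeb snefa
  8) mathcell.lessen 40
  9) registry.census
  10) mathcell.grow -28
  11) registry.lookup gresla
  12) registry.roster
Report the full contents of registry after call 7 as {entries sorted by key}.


;; 1. census() == 1
;; 2. start(x='63') == 63
;; 3. reciproc() == 1/63
;; 4. lessen(x='53/7') == -68/9
;; 5. amplify(x='17/13') == -1156/117
;; 6. stash(k='prat', v='~it') == nil
;; 7. stash(k='dupeb', v='snefa') == nil
;; 8. lessen(x='40') == -5836/117
;; 9. census() == 3
;; 10. grow(x='-28') == -9112/117
;; 11. lookup(k='gresla') == sismi
;; 12. roster() == [dupeb, gresla, prat]

Answer: {dupeb=snefa, gresla=sismi, prat=-1156/117}


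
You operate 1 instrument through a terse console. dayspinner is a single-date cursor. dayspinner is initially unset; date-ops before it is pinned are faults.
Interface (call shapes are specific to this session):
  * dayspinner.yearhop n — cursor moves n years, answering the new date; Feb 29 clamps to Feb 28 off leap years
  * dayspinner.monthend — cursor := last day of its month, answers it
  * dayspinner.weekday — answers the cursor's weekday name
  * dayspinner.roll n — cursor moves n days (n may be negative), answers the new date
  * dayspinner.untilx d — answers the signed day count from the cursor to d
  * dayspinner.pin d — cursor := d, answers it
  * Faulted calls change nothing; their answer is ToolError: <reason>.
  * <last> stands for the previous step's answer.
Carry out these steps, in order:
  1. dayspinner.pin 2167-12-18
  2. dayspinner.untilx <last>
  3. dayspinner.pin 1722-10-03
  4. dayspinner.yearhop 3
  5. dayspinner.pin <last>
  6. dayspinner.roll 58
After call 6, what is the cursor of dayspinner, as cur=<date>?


% dayspinner.pin d='2167-12-18'
  2167-12-18
% dayspinner.untilx d='<last>'
  0
% dayspinner.pin d='1722-10-03'
  1722-10-03
% dayspinner.yearhop n='3'
  1725-10-03
% dayspinner.pin d='<last>'
  1725-10-03
% dayspinner.roll n='58'
  1725-11-30

Answer: cur=1725-11-30


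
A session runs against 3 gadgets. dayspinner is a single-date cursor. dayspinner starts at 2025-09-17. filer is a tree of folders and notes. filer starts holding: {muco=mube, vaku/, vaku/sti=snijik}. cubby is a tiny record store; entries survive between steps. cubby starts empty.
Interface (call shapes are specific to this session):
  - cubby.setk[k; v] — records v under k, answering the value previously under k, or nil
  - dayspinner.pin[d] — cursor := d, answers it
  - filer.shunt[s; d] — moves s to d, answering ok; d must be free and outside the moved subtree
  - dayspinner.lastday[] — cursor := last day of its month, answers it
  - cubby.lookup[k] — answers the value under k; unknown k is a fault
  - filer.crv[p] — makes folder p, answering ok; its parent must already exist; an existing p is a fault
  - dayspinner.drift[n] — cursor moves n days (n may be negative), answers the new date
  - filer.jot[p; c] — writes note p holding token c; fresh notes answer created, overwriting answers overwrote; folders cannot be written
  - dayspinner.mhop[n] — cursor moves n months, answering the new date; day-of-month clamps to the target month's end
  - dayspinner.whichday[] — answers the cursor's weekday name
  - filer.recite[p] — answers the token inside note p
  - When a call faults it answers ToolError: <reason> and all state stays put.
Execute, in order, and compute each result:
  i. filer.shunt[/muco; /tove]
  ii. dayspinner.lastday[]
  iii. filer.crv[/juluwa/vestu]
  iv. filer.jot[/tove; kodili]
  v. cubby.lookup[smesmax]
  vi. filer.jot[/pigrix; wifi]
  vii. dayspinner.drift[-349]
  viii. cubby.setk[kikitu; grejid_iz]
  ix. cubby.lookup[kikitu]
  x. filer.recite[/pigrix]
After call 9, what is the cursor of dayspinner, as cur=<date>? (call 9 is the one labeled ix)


Answer: cur=2024-10-16

Derivation:
% shunt(s: /muco, d: /tove) => ok
% lastday() => 2025-09-30
% crv(p: /juluwa/vestu) => ToolError: no parent
% jot(p: /tove, c: kodili) => overwrote
% lookup(k: smesmax) => ToolError: no such key smesmax
% jot(p: /pigrix, c: wifi) => created
% drift(n: -349) => 2024-10-16
% setk(k: kikitu, v: grejid_iz) => nil
% lookup(k: kikitu) => grejid_iz
% recite(p: /pigrix) => wifi
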